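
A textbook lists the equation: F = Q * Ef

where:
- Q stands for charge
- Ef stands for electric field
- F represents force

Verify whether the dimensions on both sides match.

Yes

Q (charge) has dimensions [I T].
Ef (electric field) has dimensions [I^-1 L M T^-3].
F (force) has dimensions [L M T^-2].

Left side: [L M T^-2]
Right side: [L M T^-2]

Both sides have the same dimensions, so the equation is dimensionally consistent.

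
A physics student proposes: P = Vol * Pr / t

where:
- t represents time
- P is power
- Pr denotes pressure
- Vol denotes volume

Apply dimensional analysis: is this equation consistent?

Yes

t (time) has dimensions [T].
P (power) has dimensions [L^2 M T^-3].
Pr (pressure) has dimensions [L^-1 M T^-2].
Vol (volume) has dimensions [L^3].

Left side: [L^2 M T^-3]
Right side: [L^2 M T^-3]

Both sides have the same dimensions, so the equation is dimensionally consistent.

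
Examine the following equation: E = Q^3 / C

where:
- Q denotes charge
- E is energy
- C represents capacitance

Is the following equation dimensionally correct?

No

Q (charge) has dimensions [I T].
E (energy) has dimensions [L^2 M T^-2].
C (capacitance) has dimensions [I^2 L^-2 M^-1 T^4].

Left side: [L^2 M T^-2]
Right side: [I L^2 M T^-1]

The two sides have different dimensions, so the equation is NOT dimensionally consistent.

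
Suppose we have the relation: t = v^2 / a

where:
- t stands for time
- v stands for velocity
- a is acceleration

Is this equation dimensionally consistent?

No

t (time) has dimensions [T].
v (velocity) has dimensions [L T^-1].
a (acceleration) has dimensions [L T^-2].

Left side: [T]
Right side: [L]

The two sides have different dimensions, so the equation is NOT dimensionally consistent.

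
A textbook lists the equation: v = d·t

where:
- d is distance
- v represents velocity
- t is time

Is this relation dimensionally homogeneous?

No

d (distance) has dimensions [L].
v (velocity) has dimensions [L T^-1].
t (time) has dimensions [T].

Left side: [L T^-1]
Right side: [L T]

The two sides have different dimensions, so the equation is NOT dimensionally consistent.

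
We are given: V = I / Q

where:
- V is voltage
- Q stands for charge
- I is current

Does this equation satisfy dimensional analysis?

No

V (voltage) has dimensions [I^-1 L^2 M T^-3].
Q (charge) has dimensions [I T].
I (current) has dimensions [I].

Left side: [I^-1 L^2 M T^-3]
Right side: [T^-1]

The two sides have different dimensions, so the equation is NOT dimensionally consistent.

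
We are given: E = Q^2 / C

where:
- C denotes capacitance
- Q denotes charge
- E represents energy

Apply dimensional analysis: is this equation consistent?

Yes

C (capacitance) has dimensions [I^2 L^-2 M^-1 T^4].
Q (charge) has dimensions [I T].
E (energy) has dimensions [L^2 M T^-2].

Left side: [L^2 M T^-2]
Right side: [L^2 M T^-2]

Both sides have the same dimensions, so the equation is dimensionally consistent.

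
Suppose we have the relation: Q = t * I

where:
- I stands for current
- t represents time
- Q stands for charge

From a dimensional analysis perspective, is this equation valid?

Yes

I (current) has dimensions [I].
t (time) has dimensions [T].
Q (charge) has dimensions [I T].

Left side: [I T]
Right side: [I T]

Both sides have the same dimensions, so the equation is dimensionally consistent.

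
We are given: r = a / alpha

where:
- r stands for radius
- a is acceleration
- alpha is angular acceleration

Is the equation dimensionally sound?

Yes

r (radius) has dimensions [L].
a (acceleration) has dimensions [L T^-2].
alpha (angular acceleration) has dimensions [T^-2].

Left side: [L]
Right side: [L]

Both sides have the same dimensions, so the equation is dimensionally consistent.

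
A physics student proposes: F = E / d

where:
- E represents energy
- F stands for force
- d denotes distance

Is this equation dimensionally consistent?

Yes

E (energy) has dimensions [L^2 M T^-2].
F (force) has dimensions [L M T^-2].
d (distance) has dimensions [L].

Left side: [L M T^-2]
Right side: [L M T^-2]

Both sides have the same dimensions, so the equation is dimensionally consistent.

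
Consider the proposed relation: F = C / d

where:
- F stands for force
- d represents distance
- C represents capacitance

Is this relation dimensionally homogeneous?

No

F (force) has dimensions [L M T^-2].
d (distance) has dimensions [L].
C (capacitance) has dimensions [I^2 L^-2 M^-1 T^4].

Left side: [L M T^-2]
Right side: [I^2 L^-3 M^-1 T^4]

The two sides have different dimensions, so the equation is NOT dimensionally consistent.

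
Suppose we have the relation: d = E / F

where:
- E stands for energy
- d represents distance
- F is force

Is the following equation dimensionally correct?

Yes

E (energy) has dimensions [L^2 M T^-2].
d (distance) has dimensions [L].
F (force) has dimensions [L M T^-2].

Left side: [L]
Right side: [L]

Both sides have the same dimensions, so the equation is dimensionally consistent.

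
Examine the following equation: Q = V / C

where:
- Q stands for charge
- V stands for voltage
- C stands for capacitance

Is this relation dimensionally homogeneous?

No

Q (charge) has dimensions [I T].
V (voltage) has dimensions [I^-1 L^2 M T^-3].
C (capacitance) has dimensions [I^2 L^-2 M^-1 T^4].

Left side: [I T]
Right side: [I^-3 L^4 M^2 T^-7]

The two sides have different dimensions, so the equation is NOT dimensionally consistent.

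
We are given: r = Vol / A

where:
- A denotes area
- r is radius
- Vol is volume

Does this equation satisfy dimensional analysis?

Yes

A (area) has dimensions [L^2].
r (radius) has dimensions [L].
Vol (volume) has dimensions [L^3].

Left side: [L]
Right side: [L]

Both sides have the same dimensions, so the equation is dimensionally consistent.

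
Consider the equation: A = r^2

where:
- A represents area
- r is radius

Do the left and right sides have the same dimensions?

Yes

A (area) has dimensions [L^2].
r (radius) has dimensions [L].

Left side: [L^2]
Right side: [L^2]

Both sides have the same dimensions, so the equation is dimensionally consistent.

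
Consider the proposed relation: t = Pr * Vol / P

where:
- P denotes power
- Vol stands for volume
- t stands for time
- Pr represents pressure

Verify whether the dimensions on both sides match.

Yes

P (power) has dimensions [L^2 M T^-3].
Vol (volume) has dimensions [L^3].
t (time) has dimensions [T].
Pr (pressure) has dimensions [L^-1 M T^-2].

Left side: [T]
Right side: [T]

Both sides have the same dimensions, so the equation is dimensionally consistent.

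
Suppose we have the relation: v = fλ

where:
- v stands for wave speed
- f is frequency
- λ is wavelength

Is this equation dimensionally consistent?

Yes

v (wave speed) has dimensions [L T^-1].
f (frequency) has dimensions [T^-1].
λ (wavelength) has dimensions [L].

Left side: [L T^-1]
Right side: [L T^-1]

Both sides have the same dimensions, so the equation is dimensionally consistent.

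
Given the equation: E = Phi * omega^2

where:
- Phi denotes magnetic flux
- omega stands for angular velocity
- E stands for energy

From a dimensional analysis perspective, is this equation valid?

No

Phi (magnetic flux) has dimensions [I^-1 L^2 M T^-2].
omega (angular velocity) has dimensions [T^-1].
E (energy) has dimensions [L^2 M T^-2].

Left side: [L^2 M T^-2]
Right side: [I^-1 L^2 M T^-4]

The two sides have different dimensions, so the equation is NOT dimensionally consistent.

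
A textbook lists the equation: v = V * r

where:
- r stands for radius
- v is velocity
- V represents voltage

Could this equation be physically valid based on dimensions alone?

No

r (radius) has dimensions [L].
v (velocity) has dimensions [L T^-1].
V (voltage) has dimensions [I^-1 L^2 M T^-3].

Left side: [L T^-1]
Right side: [I^-1 L^3 M T^-3]

The two sides have different dimensions, so the equation is NOT dimensionally consistent.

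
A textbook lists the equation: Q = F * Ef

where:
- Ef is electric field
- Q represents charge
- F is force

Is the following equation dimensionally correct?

No

Ef (electric field) has dimensions [I^-1 L M T^-3].
Q (charge) has dimensions [I T].
F (force) has dimensions [L M T^-2].

Left side: [I T]
Right side: [I^-1 L^2 M^2 T^-5]

The two sides have different dimensions, so the equation is NOT dimensionally consistent.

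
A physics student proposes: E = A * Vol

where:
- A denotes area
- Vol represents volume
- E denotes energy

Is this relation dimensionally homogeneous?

No

A (area) has dimensions [L^2].
Vol (volume) has dimensions [L^3].
E (energy) has dimensions [L^2 M T^-2].

Left side: [L^2 M T^-2]
Right side: [L^5]

The two sides have different dimensions, so the equation is NOT dimensionally consistent.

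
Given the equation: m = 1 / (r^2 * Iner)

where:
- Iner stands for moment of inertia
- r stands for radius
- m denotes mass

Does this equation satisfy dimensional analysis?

No

Iner (moment of inertia) has dimensions [L^2 M].
r (radius) has dimensions [L].
m (mass) has dimensions [M].

Left side: [M]
Right side: [L^-4 M^-1]

The two sides have different dimensions, so the equation is NOT dimensionally consistent.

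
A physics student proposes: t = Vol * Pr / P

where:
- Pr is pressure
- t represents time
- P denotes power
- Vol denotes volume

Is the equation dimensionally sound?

Yes

Pr (pressure) has dimensions [L^-1 M T^-2].
t (time) has dimensions [T].
P (power) has dimensions [L^2 M T^-3].
Vol (volume) has dimensions [L^3].

Left side: [T]
Right side: [T]

Both sides have the same dimensions, so the equation is dimensionally consistent.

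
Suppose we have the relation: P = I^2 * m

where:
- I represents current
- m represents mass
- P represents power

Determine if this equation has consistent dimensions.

No

I (current) has dimensions [I].
m (mass) has dimensions [M].
P (power) has dimensions [L^2 M T^-3].

Left side: [L^2 M T^-3]
Right side: [I^2 M]

The two sides have different dimensions, so the equation is NOT dimensionally consistent.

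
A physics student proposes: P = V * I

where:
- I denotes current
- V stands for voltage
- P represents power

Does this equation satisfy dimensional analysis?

Yes

I (current) has dimensions [I].
V (voltage) has dimensions [I^-1 L^2 M T^-3].
P (power) has dimensions [L^2 M T^-3].

Left side: [L^2 M T^-3]
Right side: [L^2 M T^-3]

Both sides have the same dimensions, so the equation is dimensionally consistent.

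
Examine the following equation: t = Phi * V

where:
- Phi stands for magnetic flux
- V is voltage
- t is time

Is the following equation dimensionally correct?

No

Phi (magnetic flux) has dimensions [I^-1 L^2 M T^-2].
V (voltage) has dimensions [I^-1 L^2 M T^-3].
t (time) has dimensions [T].

Left side: [T]
Right side: [I^-2 L^4 M^2 T^-5]

The two sides have different dimensions, so the equation is NOT dimensionally consistent.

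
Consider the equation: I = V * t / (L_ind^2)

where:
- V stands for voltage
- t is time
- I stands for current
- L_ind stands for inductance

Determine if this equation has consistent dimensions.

No

V (voltage) has dimensions [I^-1 L^2 M T^-3].
t (time) has dimensions [T].
I (current) has dimensions [I].
L_ind (inductance) has dimensions [I^-2 L^2 M T^-2].

Left side: [I]
Right side: [I^3 L^-2 M^-1 T^2]

The two sides have different dimensions, so the equation is NOT dimensionally consistent.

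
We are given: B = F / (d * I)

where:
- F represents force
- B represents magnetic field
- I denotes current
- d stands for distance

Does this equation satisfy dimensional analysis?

Yes

F (force) has dimensions [L M T^-2].
B (magnetic field) has dimensions [I^-1 M T^-2].
I (current) has dimensions [I].
d (distance) has dimensions [L].

Left side: [I^-1 M T^-2]
Right side: [I^-1 M T^-2]

Both sides have the same dimensions, so the equation is dimensionally consistent.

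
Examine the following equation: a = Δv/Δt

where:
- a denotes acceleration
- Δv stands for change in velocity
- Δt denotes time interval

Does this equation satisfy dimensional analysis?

Yes

a (acceleration) has dimensions [L T^-2].
Δv (change in velocity) has dimensions [L T^-1].
Δt (time interval) has dimensions [T].

Left side: [L T^-2]
Right side: [L T^-2]

Both sides have the same dimensions, so the equation is dimensionally consistent.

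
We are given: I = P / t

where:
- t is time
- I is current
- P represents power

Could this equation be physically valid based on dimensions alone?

No

t (time) has dimensions [T].
I (current) has dimensions [I].
P (power) has dimensions [L^2 M T^-3].

Left side: [I]
Right side: [L^2 M T^-4]

The two sides have different dimensions, so the equation is NOT dimensionally consistent.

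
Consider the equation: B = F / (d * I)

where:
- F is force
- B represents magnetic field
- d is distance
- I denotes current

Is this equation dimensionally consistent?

Yes

F (force) has dimensions [L M T^-2].
B (magnetic field) has dimensions [I^-1 M T^-2].
d (distance) has dimensions [L].
I (current) has dimensions [I].

Left side: [I^-1 M T^-2]
Right side: [I^-1 M T^-2]

Both sides have the same dimensions, so the equation is dimensionally consistent.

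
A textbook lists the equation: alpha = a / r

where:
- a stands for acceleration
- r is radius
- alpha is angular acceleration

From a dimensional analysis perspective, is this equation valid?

Yes

a (acceleration) has dimensions [L T^-2].
r (radius) has dimensions [L].
alpha (angular acceleration) has dimensions [T^-2].

Left side: [T^-2]
Right side: [T^-2]

Both sides have the same dimensions, so the equation is dimensionally consistent.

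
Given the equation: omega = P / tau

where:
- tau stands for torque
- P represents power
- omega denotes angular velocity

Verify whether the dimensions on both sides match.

Yes

tau (torque) has dimensions [L^2 M T^-2].
P (power) has dimensions [L^2 M T^-3].
omega (angular velocity) has dimensions [T^-1].

Left side: [T^-1]
Right side: [T^-1]

Both sides have the same dimensions, so the equation is dimensionally consistent.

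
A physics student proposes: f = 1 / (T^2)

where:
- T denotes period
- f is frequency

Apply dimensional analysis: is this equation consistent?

No

T (period) has dimensions [T].
f (frequency) has dimensions [T^-1].

Left side: [T^-1]
Right side: [T^-2]

The two sides have different dimensions, so the equation is NOT dimensionally consistent.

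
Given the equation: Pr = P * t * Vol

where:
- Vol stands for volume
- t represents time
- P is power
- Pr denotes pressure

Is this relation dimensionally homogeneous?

No

Vol (volume) has dimensions [L^3].
t (time) has dimensions [T].
P (power) has dimensions [L^2 M T^-3].
Pr (pressure) has dimensions [L^-1 M T^-2].

Left side: [L^-1 M T^-2]
Right side: [L^5 M T^-2]

The two sides have different dimensions, so the equation is NOT dimensionally consistent.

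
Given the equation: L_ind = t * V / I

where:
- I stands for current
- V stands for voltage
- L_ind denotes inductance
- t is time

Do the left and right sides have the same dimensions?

Yes

I (current) has dimensions [I].
V (voltage) has dimensions [I^-1 L^2 M T^-3].
L_ind (inductance) has dimensions [I^-2 L^2 M T^-2].
t (time) has dimensions [T].

Left side: [I^-2 L^2 M T^-2]
Right side: [I^-2 L^2 M T^-2]

Both sides have the same dimensions, so the equation is dimensionally consistent.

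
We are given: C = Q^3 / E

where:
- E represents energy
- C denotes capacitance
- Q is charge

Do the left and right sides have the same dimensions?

No

E (energy) has dimensions [L^2 M T^-2].
C (capacitance) has dimensions [I^2 L^-2 M^-1 T^4].
Q (charge) has dimensions [I T].

Left side: [I^2 L^-2 M^-1 T^4]
Right side: [I^3 L^-2 M^-1 T^5]

The two sides have different dimensions, so the equation is NOT dimensionally consistent.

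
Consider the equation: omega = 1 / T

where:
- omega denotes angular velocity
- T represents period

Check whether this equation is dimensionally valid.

Yes

omega (angular velocity) has dimensions [T^-1].
T (period) has dimensions [T].

Left side: [T^-1]
Right side: [T^-1]

Both sides have the same dimensions, so the equation is dimensionally consistent.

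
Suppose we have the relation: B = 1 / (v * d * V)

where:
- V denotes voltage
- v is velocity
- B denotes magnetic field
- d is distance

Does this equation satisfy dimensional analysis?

No

V (voltage) has dimensions [I^-1 L^2 M T^-3].
v (velocity) has dimensions [L T^-1].
B (magnetic field) has dimensions [I^-1 M T^-2].
d (distance) has dimensions [L].

Left side: [I^-1 M T^-2]
Right side: [I L^-4 M^-1 T^4]

The two sides have different dimensions, so the equation is NOT dimensionally consistent.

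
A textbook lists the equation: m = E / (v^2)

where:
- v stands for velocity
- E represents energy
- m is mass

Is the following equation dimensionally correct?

Yes

v (velocity) has dimensions [L T^-1].
E (energy) has dimensions [L^2 M T^-2].
m (mass) has dimensions [M].

Left side: [M]
Right side: [M]

Both sides have the same dimensions, so the equation is dimensionally consistent.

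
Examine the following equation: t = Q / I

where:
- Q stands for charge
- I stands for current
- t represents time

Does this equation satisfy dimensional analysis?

Yes

Q (charge) has dimensions [I T].
I (current) has dimensions [I].
t (time) has dimensions [T].

Left side: [T]
Right side: [T]

Both sides have the same dimensions, so the equation is dimensionally consistent.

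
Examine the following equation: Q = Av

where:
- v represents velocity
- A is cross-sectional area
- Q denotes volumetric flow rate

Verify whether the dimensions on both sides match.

Yes

v (velocity) has dimensions [L T^-1].
A (cross-sectional area) has dimensions [L^2].
Q (volumetric flow rate) has dimensions [L^3 T^-1].

Left side: [L^3 T^-1]
Right side: [L^3 T^-1]

Both sides have the same dimensions, so the equation is dimensionally consistent.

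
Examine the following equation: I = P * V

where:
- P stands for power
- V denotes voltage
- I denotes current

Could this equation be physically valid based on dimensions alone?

No

P (power) has dimensions [L^2 M T^-3].
V (voltage) has dimensions [I^-1 L^2 M T^-3].
I (current) has dimensions [I].

Left side: [I]
Right side: [I^-1 L^4 M^2 T^-6]

The two sides have different dimensions, so the equation is NOT dimensionally consistent.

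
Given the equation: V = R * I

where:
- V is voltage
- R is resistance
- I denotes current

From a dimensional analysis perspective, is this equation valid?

Yes

V (voltage) has dimensions [I^-1 L^2 M T^-3].
R (resistance) has dimensions [I^-2 L^2 M T^-3].
I (current) has dimensions [I].

Left side: [I^-1 L^2 M T^-3]
Right side: [I^-1 L^2 M T^-3]

Both sides have the same dimensions, so the equation is dimensionally consistent.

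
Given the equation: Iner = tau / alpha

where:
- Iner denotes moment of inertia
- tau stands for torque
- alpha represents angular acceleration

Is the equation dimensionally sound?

Yes

Iner (moment of inertia) has dimensions [L^2 M].
tau (torque) has dimensions [L^2 M T^-2].
alpha (angular acceleration) has dimensions [T^-2].

Left side: [L^2 M]
Right side: [L^2 M]

Both sides have the same dimensions, so the equation is dimensionally consistent.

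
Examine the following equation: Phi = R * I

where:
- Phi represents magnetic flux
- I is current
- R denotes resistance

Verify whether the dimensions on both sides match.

No

Phi (magnetic flux) has dimensions [I^-1 L^2 M T^-2].
I (current) has dimensions [I].
R (resistance) has dimensions [I^-2 L^2 M T^-3].

Left side: [I^-1 L^2 M T^-2]
Right side: [I^-1 L^2 M T^-3]

The two sides have different dimensions, so the equation is NOT dimensionally consistent.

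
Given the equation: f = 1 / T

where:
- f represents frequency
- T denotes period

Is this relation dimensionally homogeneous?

Yes

f (frequency) has dimensions [T^-1].
T (period) has dimensions [T].

Left side: [T^-1]
Right side: [T^-1]

Both sides have the same dimensions, so the equation is dimensionally consistent.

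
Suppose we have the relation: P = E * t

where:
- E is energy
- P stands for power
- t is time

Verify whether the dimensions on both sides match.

No

E (energy) has dimensions [L^2 M T^-2].
P (power) has dimensions [L^2 M T^-3].
t (time) has dimensions [T].

Left side: [L^2 M T^-3]
Right side: [L^2 M T^-1]

The two sides have different dimensions, so the equation is NOT dimensionally consistent.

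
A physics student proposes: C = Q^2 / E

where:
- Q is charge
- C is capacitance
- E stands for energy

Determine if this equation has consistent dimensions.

Yes

Q (charge) has dimensions [I T].
C (capacitance) has dimensions [I^2 L^-2 M^-1 T^4].
E (energy) has dimensions [L^2 M T^-2].

Left side: [I^2 L^-2 M^-1 T^4]
Right side: [I^2 L^-2 M^-1 T^4]

Both sides have the same dimensions, so the equation is dimensionally consistent.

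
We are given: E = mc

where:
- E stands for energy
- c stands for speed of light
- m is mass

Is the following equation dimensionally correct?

No

E (energy) has dimensions [L^2 M T^-2].
c (speed of light) has dimensions [L T^-1].
m (mass) has dimensions [M].

Left side: [L^2 M T^-2]
Right side: [L M T^-1]

The two sides have different dimensions, so the equation is NOT dimensionally consistent.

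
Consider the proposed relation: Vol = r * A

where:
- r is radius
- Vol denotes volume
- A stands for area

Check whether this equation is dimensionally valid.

Yes

r (radius) has dimensions [L].
Vol (volume) has dimensions [L^3].
A (area) has dimensions [L^2].

Left side: [L^3]
Right side: [L^3]

Both sides have the same dimensions, so the equation is dimensionally consistent.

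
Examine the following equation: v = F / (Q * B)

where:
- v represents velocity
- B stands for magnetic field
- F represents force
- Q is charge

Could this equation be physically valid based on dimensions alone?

Yes

v (velocity) has dimensions [L T^-1].
B (magnetic field) has dimensions [I^-1 M T^-2].
F (force) has dimensions [L M T^-2].
Q (charge) has dimensions [I T].

Left side: [L T^-1]
Right side: [L T^-1]

Both sides have the same dimensions, so the equation is dimensionally consistent.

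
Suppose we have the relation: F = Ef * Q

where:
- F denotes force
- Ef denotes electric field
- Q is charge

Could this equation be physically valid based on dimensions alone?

Yes

F (force) has dimensions [L M T^-2].
Ef (electric field) has dimensions [I^-1 L M T^-3].
Q (charge) has dimensions [I T].

Left side: [L M T^-2]
Right side: [L M T^-2]

Both sides have the same dimensions, so the equation is dimensionally consistent.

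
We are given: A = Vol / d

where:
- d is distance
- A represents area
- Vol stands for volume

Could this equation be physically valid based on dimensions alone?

Yes

d (distance) has dimensions [L].
A (area) has dimensions [L^2].
Vol (volume) has dimensions [L^3].

Left side: [L^2]
Right side: [L^2]

Both sides have the same dimensions, so the equation is dimensionally consistent.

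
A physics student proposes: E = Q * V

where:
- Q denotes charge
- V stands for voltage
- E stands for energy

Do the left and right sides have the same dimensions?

Yes

Q (charge) has dimensions [I T].
V (voltage) has dimensions [I^-1 L^2 M T^-3].
E (energy) has dimensions [L^2 M T^-2].

Left side: [L^2 M T^-2]
Right side: [L^2 M T^-2]

Both sides have the same dimensions, so the equation is dimensionally consistent.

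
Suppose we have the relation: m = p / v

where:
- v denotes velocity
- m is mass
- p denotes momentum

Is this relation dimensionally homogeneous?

Yes

v (velocity) has dimensions [L T^-1].
m (mass) has dimensions [M].
p (momentum) has dimensions [L M T^-1].

Left side: [M]
Right side: [M]

Both sides have the same dimensions, so the equation is dimensionally consistent.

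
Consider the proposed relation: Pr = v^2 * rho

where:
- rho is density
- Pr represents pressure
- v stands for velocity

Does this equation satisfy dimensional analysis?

Yes

rho (density) has dimensions [L^-3 M].
Pr (pressure) has dimensions [L^-1 M T^-2].
v (velocity) has dimensions [L T^-1].

Left side: [L^-1 M T^-2]
Right side: [L^-1 M T^-2]

Both sides have the same dimensions, so the equation is dimensionally consistent.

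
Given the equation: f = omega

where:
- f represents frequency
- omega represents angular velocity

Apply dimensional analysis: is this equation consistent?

Yes

f (frequency) has dimensions [T^-1].
omega (angular velocity) has dimensions [T^-1].

Left side: [T^-1]
Right side: [T^-1]

Both sides have the same dimensions, so the equation is dimensionally consistent.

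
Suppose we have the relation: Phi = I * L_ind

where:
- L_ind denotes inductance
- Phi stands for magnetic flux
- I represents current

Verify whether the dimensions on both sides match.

Yes

L_ind (inductance) has dimensions [I^-2 L^2 M T^-2].
Phi (magnetic flux) has dimensions [I^-1 L^2 M T^-2].
I (current) has dimensions [I].

Left side: [I^-1 L^2 M T^-2]
Right side: [I^-1 L^2 M T^-2]

Both sides have the same dimensions, so the equation is dimensionally consistent.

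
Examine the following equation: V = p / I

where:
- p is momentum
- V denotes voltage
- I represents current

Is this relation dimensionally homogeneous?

No

p (momentum) has dimensions [L M T^-1].
V (voltage) has dimensions [I^-1 L^2 M T^-3].
I (current) has dimensions [I].

Left side: [I^-1 L^2 M T^-3]
Right side: [I^-1 L M T^-1]

The two sides have different dimensions, so the equation is NOT dimensionally consistent.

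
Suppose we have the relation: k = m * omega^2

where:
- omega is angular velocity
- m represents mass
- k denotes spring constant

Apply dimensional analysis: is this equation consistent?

Yes

omega (angular velocity) has dimensions [T^-1].
m (mass) has dimensions [M].
k (spring constant) has dimensions [M T^-2].

Left side: [M T^-2]
Right side: [M T^-2]

Both sides have the same dimensions, so the equation is dimensionally consistent.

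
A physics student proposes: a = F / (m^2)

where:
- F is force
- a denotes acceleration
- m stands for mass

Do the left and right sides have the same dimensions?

No

F (force) has dimensions [L M T^-2].
a (acceleration) has dimensions [L T^-2].
m (mass) has dimensions [M].

Left side: [L T^-2]
Right side: [L M^-1 T^-2]

The two sides have different dimensions, so the equation is NOT dimensionally consistent.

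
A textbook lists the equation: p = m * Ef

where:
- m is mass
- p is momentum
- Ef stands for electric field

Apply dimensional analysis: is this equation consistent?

No

m (mass) has dimensions [M].
p (momentum) has dimensions [L M T^-1].
Ef (electric field) has dimensions [I^-1 L M T^-3].

Left side: [L M T^-1]
Right side: [I^-1 L M^2 T^-3]

The two sides have different dimensions, so the equation is NOT dimensionally consistent.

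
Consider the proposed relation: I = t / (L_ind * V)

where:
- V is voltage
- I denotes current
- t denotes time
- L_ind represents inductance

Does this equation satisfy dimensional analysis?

No

V (voltage) has dimensions [I^-1 L^2 M T^-3].
I (current) has dimensions [I].
t (time) has dimensions [T].
L_ind (inductance) has dimensions [I^-2 L^2 M T^-2].

Left side: [I]
Right side: [I^3 L^-4 M^-2 T^6]

The two sides have different dimensions, so the equation is NOT dimensionally consistent.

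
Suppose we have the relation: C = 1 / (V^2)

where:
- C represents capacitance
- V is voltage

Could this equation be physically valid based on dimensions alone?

No

C (capacitance) has dimensions [I^2 L^-2 M^-1 T^4].
V (voltage) has dimensions [I^-1 L^2 M T^-3].

Left side: [I^2 L^-2 M^-1 T^4]
Right side: [I^2 L^-4 M^-2 T^6]

The two sides have different dimensions, so the equation is NOT dimensionally consistent.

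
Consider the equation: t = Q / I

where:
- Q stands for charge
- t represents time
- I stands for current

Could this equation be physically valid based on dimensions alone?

Yes

Q (charge) has dimensions [I T].
t (time) has dimensions [T].
I (current) has dimensions [I].

Left side: [T]
Right side: [T]

Both sides have the same dimensions, so the equation is dimensionally consistent.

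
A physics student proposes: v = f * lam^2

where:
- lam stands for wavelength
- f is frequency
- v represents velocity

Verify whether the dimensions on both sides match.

No

lam (wavelength) has dimensions [L].
f (frequency) has dimensions [T^-1].
v (velocity) has dimensions [L T^-1].

Left side: [L T^-1]
Right side: [L^2 T^-1]

The two sides have different dimensions, so the equation is NOT dimensionally consistent.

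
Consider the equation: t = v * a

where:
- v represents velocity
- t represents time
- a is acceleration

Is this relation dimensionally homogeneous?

No

v (velocity) has dimensions [L T^-1].
t (time) has dimensions [T].
a (acceleration) has dimensions [L T^-2].

Left side: [T]
Right side: [L^2 T^-3]

The two sides have different dimensions, so the equation is NOT dimensionally consistent.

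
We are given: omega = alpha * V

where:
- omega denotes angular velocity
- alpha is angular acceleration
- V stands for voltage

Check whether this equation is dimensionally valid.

No

omega (angular velocity) has dimensions [T^-1].
alpha (angular acceleration) has dimensions [T^-2].
V (voltage) has dimensions [I^-1 L^2 M T^-3].

Left side: [T^-1]
Right side: [I^-1 L^2 M T^-5]

The two sides have different dimensions, so the equation is NOT dimensionally consistent.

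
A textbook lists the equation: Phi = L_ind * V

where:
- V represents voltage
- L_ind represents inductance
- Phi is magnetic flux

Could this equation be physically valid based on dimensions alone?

No

V (voltage) has dimensions [I^-1 L^2 M T^-3].
L_ind (inductance) has dimensions [I^-2 L^2 M T^-2].
Phi (magnetic flux) has dimensions [I^-1 L^2 M T^-2].

Left side: [I^-1 L^2 M T^-2]
Right side: [I^-3 L^4 M^2 T^-5]

The two sides have different dimensions, so the equation is NOT dimensionally consistent.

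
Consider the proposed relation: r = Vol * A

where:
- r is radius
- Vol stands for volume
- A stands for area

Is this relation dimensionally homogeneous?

No

r (radius) has dimensions [L].
Vol (volume) has dimensions [L^3].
A (area) has dimensions [L^2].

Left side: [L]
Right side: [L^5]

The two sides have different dimensions, so the equation is NOT dimensionally consistent.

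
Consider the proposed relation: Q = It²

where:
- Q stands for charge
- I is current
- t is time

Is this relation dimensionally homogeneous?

No

Q (charge) has dimensions [I T].
I (current) has dimensions [I].
t (time) has dimensions [T].

Left side: [I T]
Right side: [I T^2]

The two sides have different dimensions, so the equation is NOT dimensionally consistent.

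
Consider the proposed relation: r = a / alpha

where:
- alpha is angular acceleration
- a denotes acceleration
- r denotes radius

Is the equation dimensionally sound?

Yes

alpha (angular acceleration) has dimensions [T^-2].
a (acceleration) has dimensions [L T^-2].
r (radius) has dimensions [L].

Left side: [L]
Right side: [L]

Both sides have the same dimensions, so the equation is dimensionally consistent.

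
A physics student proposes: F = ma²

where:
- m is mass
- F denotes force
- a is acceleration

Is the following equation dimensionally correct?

No

m (mass) has dimensions [M].
F (force) has dimensions [L M T^-2].
a (acceleration) has dimensions [L T^-2].

Left side: [L M T^-2]
Right side: [L^2 M T^-4]

The two sides have different dimensions, so the equation is NOT dimensionally consistent.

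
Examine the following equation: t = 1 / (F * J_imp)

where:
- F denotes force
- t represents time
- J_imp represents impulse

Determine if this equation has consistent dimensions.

No

F (force) has dimensions [L M T^-2].
t (time) has dimensions [T].
J_imp (impulse) has dimensions [L M T^-1].

Left side: [T]
Right side: [L^-2 M^-2 T^3]

The two sides have different dimensions, so the equation is NOT dimensionally consistent.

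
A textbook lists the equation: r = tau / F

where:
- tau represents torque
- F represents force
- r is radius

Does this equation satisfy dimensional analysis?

Yes

tau (torque) has dimensions [L^2 M T^-2].
F (force) has dimensions [L M T^-2].
r (radius) has dimensions [L].

Left side: [L]
Right side: [L]

Both sides have the same dimensions, so the equation is dimensionally consistent.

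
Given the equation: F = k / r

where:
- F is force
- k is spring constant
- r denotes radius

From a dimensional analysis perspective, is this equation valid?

No

F (force) has dimensions [L M T^-2].
k (spring constant) has dimensions [M T^-2].
r (radius) has dimensions [L].

Left side: [L M T^-2]
Right side: [L^-1 M T^-2]

The two sides have different dimensions, so the equation is NOT dimensionally consistent.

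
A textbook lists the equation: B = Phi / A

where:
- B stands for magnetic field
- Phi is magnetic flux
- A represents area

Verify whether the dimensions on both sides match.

Yes

B (magnetic field) has dimensions [I^-1 M T^-2].
Phi (magnetic flux) has dimensions [I^-1 L^2 M T^-2].
A (area) has dimensions [L^2].

Left side: [I^-1 M T^-2]
Right side: [I^-1 M T^-2]

Both sides have the same dimensions, so the equation is dimensionally consistent.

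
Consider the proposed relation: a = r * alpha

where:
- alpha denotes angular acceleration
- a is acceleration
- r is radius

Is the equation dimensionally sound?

Yes

alpha (angular acceleration) has dimensions [T^-2].
a (acceleration) has dimensions [L T^-2].
r (radius) has dimensions [L].

Left side: [L T^-2]
Right side: [L T^-2]

Both sides have the same dimensions, so the equation is dimensionally consistent.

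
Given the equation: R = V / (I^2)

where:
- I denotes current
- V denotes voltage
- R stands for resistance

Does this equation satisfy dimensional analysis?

No

I (current) has dimensions [I].
V (voltage) has dimensions [I^-1 L^2 M T^-3].
R (resistance) has dimensions [I^-2 L^2 M T^-3].

Left side: [I^-2 L^2 M T^-3]
Right side: [I^-3 L^2 M T^-3]

The two sides have different dimensions, so the equation is NOT dimensionally consistent.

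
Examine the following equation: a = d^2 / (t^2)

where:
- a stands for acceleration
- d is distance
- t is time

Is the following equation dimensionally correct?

No

a (acceleration) has dimensions [L T^-2].
d (distance) has dimensions [L].
t (time) has dimensions [T].

Left side: [L T^-2]
Right side: [L^2 T^-2]

The two sides have different dimensions, so the equation is NOT dimensionally consistent.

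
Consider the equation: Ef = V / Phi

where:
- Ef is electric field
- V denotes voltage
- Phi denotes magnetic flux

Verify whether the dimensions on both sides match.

No

Ef (electric field) has dimensions [I^-1 L M T^-3].
V (voltage) has dimensions [I^-1 L^2 M T^-3].
Phi (magnetic flux) has dimensions [I^-1 L^2 M T^-2].

Left side: [I^-1 L M T^-3]
Right side: [T^-1]

The two sides have different dimensions, so the equation is NOT dimensionally consistent.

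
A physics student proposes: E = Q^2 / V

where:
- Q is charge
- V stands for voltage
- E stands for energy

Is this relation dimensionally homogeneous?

No

Q (charge) has dimensions [I T].
V (voltage) has dimensions [I^-1 L^2 M T^-3].
E (energy) has dimensions [L^2 M T^-2].

Left side: [L^2 M T^-2]
Right side: [I^3 L^-2 M^-1 T^5]

The two sides have different dimensions, so the equation is NOT dimensionally consistent.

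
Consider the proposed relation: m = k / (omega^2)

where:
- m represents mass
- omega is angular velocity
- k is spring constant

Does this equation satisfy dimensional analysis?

Yes

m (mass) has dimensions [M].
omega (angular velocity) has dimensions [T^-1].
k (spring constant) has dimensions [M T^-2].

Left side: [M]
Right side: [M]

Both sides have the same dimensions, so the equation is dimensionally consistent.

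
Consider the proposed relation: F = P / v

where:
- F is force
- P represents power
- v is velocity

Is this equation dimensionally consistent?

Yes

F (force) has dimensions [L M T^-2].
P (power) has dimensions [L^2 M T^-3].
v (velocity) has dimensions [L T^-1].

Left side: [L M T^-2]
Right side: [L M T^-2]

Both sides have the same dimensions, so the equation is dimensionally consistent.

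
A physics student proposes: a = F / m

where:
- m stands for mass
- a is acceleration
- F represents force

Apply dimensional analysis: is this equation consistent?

Yes

m (mass) has dimensions [M].
a (acceleration) has dimensions [L T^-2].
F (force) has dimensions [L M T^-2].

Left side: [L T^-2]
Right side: [L T^-2]

Both sides have the same dimensions, so the equation is dimensionally consistent.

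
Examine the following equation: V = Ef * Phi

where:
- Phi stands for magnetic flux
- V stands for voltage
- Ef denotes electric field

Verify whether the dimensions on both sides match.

No

Phi (magnetic flux) has dimensions [I^-1 L^2 M T^-2].
V (voltage) has dimensions [I^-1 L^2 M T^-3].
Ef (electric field) has dimensions [I^-1 L M T^-3].

Left side: [I^-1 L^2 M T^-3]
Right side: [I^-2 L^3 M^2 T^-5]

The two sides have different dimensions, so the equation is NOT dimensionally consistent.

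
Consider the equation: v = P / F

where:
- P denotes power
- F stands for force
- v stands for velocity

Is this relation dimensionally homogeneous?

Yes

P (power) has dimensions [L^2 M T^-3].
F (force) has dimensions [L M T^-2].
v (velocity) has dimensions [L T^-1].

Left side: [L T^-1]
Right side: [L T^-1]

Both sides have the same dimensions, so the equation is dimensionally consistent.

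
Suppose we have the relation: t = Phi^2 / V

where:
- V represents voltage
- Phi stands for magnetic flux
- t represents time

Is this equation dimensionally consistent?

No

V (voltage) has dimensions [I^-1 L^2 M T^-3].
Phi (magnetic flux) has dimensions [I^-1 L^2 M T^-2].
t (time) has dimensions [T].

Left side: [T]
Right side: [I^-1 L^2 M T^-1]

The two sides have different dimensions, so the equation is NOT dimensionally consistent.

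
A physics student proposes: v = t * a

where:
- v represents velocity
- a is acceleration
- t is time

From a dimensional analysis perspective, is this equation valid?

Yes

v (velocity) has dimensions [L T^-1].
a (acceleration) has dimensions [L T^-2].
t (time) has dimensions [T].

Left side: [L T^-1]
Right side: [L T^-1]

Both sides have the same dimensions, so the equation is dimensionally consistent.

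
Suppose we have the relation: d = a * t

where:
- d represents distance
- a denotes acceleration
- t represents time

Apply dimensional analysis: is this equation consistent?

No

d (distance) has dimensions [L].
a (acceleration) has dimensions [L T^-2].
t (time) has dimensions [T].

Left side: [L]
Right side: [L T^-1]

The two sides have different dimensions, so the equation is NOT dimensionally consistent.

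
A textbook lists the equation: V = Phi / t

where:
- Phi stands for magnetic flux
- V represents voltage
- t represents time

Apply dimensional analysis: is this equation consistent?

Yes

Phi (magnetic flux) has dimensions [I^-1 L^2 M T^-2].
V (voltage) has dimensions [I^-1 L^2 M T^-3].
t (time) has dimensions [T].

Left side: [I^-1 L^2 M T^-3]
Right side: [I^-1 L^2 M T^-3]

Both sides have the same dimensions, so the equation is dimensionally consistent.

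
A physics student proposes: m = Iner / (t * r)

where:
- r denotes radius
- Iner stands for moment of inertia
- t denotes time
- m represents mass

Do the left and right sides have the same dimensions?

No

r (radius) has dimensions [L].
Iner (moment of inertia) has dimensions [L^2 M].
t (time) has dimensions [T].
m (mass) has dimensions [M].

Left side: [M]
Right side: [L M T^-1]

The two sides have different dimensions, so the equation is NOT dimensionally consistent.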